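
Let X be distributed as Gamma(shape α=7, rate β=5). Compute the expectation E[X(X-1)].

E[X(X-1)] = E[X² - X] = E[X²] - E[X]
E[X] = \frac{7}{5}
E[X²] = Var(X) + (E[X])² = \frac{7}{25} + (\frac{7}{5})² = \frac{56}{25}
E[X(X-1)] = \frac{56}{25} - \frac{7}{5} = \frac{21}{25}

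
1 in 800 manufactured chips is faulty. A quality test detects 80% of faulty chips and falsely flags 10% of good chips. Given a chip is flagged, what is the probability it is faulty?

Let D = the rare event, + = positive/flagged.
P(D) = 1/800
P(+|D) = 80/100 = 4/5
P(+|D') = 10/100 = 1/10
P(+) = P(+|D)P(D) + P(+|D')P(D')
     = \frac{4}{5} × \frac{1}{800} + \frac{1}{10} × \frac{799}{800}
     = \frac{807}{8000}
P(D|+) = P(+|D)P(D)/P(+) = \frac{8}{807}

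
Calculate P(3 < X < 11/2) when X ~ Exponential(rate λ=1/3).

P(3 < X < 11/2) = ∫_{3}^{11/2} f(x) dx
where f(x) = \frac{e^{- \frac{x}{3}}}{3}
= - \frac{1}{e^{\frac{11}{6}}} + e^{-1}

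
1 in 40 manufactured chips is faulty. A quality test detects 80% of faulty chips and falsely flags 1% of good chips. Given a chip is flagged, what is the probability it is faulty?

Let D = the rare event, + = positive/flagged.
P(D) = 1/40
P(+|D) = 80/100 = 4/5
P(+|D') = 1/100
P(+) = P(+|D)P(D) + P(+|D')P(D')
     = \frac{4}{5} × \frac{1}{40} + \frac{1}{100} × \frac{39}{40}
     = \frac{119}{4000}
P(D|+) = P(+|D)P(D)/P(+) = \frac{80}{119}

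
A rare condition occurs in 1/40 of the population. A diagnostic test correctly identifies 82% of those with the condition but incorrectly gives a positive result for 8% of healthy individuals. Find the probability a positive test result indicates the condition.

Let D = the rare event, + = positive/flagged.
P(D) = 1/40
P(+|D) = 82/100 = 41/50
P(+|D') = 8/100 = 2/25
P(+) = P(+|D)P(D) + P(+|D')P(D')
     = \frac{41}{50} × \frac{1}{40} + \frac{2}{25} × \frac{39}{40}
     = \frac{197}{2000}
P(D|+) = P(+|D)P(D)/P(+) = \frac{41}{197}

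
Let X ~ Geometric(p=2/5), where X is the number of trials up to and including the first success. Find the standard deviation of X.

For X ~ Geometric(p=2/5), where X is the number of trials up to and including the first success:
Var(X) = \frac{15}{4}
SD(X) = √(Var(X)) = √(\frac{15}{4}) = \frac{\sqrt{15}}{2}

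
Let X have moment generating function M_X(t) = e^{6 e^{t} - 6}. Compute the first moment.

To find E[X], compute M^(1)(0):
M^(1)(t) = 6 e^{t} e^{6 e^{t} - 6}
M^(1)(0) = 6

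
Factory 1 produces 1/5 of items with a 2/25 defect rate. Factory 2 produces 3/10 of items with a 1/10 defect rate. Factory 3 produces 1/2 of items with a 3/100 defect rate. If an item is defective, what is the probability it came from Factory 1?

Using Bayes' theorem:
P(F1) = 1/5, P(D|F1) = 2/25
P(F2) = 3/10, P(D|F2) = 1/10
P(F3) = 1/2, P(D|F3) = 3/100
P(D) = P(D|F1)P(F1) + P(D|F2)P(F2) + P(D|F3)P(F3)
     = \frac{61}{1000}
P(F1|D) = P(D|F1)P(F1) / P(D)
= \frac{16}{61}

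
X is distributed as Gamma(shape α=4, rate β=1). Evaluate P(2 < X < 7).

P(2 < X < 7) = ∫_{2}^{7} f(x) dx
where f(x) = \frac{x^{3} e^{- x}}{6}
= \frac{-269 + 19 e^{5}}{3 e^{7}}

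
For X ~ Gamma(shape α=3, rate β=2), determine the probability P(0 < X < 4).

P(0 < X < 4) = ∫_{0}^{4} f(x) dx
where f(x) = 4 x^{2} e^{- 2 x}
= 1 - \frac{41}{e^{8}}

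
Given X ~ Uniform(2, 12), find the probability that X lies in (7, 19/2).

P(7 < X < 19/2) = ∫_{7}^{19/2} f(x) dx
where f(x) = \frac{1}{10}
= \frac{1}{4}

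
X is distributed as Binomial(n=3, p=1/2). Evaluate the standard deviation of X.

For X ~ Binomial(n=3, p=1/2):
Var(X) = \frac{3}{4}
SD(X) = √(Var(X)) = √(\frac{3}{4}) = \frac{\sqrt{3}}{2}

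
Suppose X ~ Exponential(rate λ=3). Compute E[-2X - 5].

For X ~ Exponential(rate λ=3):
E[X] = \frac{1}{3}
E[-2X - 5] = -2 × E[X] - 5 = - \frac{17}{3}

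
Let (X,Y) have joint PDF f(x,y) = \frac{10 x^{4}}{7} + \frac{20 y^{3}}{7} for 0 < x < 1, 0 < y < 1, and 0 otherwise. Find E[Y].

E[Y] = ∫_0^1 ∫_0^1 y × f(x,y) dx dy
= \frac{5}{7}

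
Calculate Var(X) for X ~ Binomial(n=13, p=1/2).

For X ~ Binomial(n=13, p=1/2):
Var(X) = \frac{13}{4}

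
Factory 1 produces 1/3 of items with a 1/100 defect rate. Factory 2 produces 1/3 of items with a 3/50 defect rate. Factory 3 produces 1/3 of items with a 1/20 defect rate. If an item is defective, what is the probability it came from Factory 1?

Using Bayes' theorem:
P(F1) = 1/3, P(D|F1) = 1/100
P(F2) = 1/3, P(D|F2) = 3/50
P(F3) = 1/3, P(D|F3) = 1/20
P(D) = P(D|F1)P(F1) + P(D|F2)P(F2) + P(D|F3)P(F3)
     = \frac{1}{25}
P(F1|D) = P(D|F1)P(F1) / P(D)
= \frac{1}{12}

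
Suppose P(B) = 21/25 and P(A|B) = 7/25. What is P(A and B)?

By definition, P(A|B) = P(A ∩ B) / P(B)
So P(A ∩ B) = P(A|B) × P(B)
= 7/25 × 21/25
= 147/625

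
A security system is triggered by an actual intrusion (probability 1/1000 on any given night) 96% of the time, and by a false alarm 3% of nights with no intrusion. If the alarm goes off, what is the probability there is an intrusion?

Let D = the rare event, + = positive/flagged.
P(D) = 1/1000
P(+|D) = 96/100 = 24/25
P(+|D') = 3/100
P(+) = P(+|D)P(D) + P(+|D')P(D')
     = \frac{24}{25} × \frac{1}{1000} + \frac{3}{100} × \frac{999}{1000}
     = \frac{3093}{100000}
P(D|+) = P(+|D)P(D)/P(+) = \frac{32}{1031}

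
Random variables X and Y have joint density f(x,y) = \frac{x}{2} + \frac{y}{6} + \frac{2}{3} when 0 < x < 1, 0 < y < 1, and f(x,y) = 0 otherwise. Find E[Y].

E[Y] = ∫_0^1 ∫_0^1 y × f(x,y) dx dy
= \frac{37}{72}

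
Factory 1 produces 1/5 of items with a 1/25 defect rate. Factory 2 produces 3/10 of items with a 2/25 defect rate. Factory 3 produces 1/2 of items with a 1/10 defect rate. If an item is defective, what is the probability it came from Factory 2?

Using Bayes' theorem:
P(F1) = 1/5, P(D|F1) = 1/25
P(F2) = 3/10, P(D|F2) = 2/25
P(F3) = 1/2, P(D|F3) = 1/10
P(D) = P(D|F1)P(F1) + P(D|F2)P(F2) + P(D|F3)P(F3)
     = \frac{41}{500}
P(F2|D) = P(D|F2)P(F2) / P(D)
= \frac{12}{41}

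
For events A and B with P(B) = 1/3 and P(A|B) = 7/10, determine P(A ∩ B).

By definition, P(A|B) = P(A ∩ B) / P(B)
So P(A ∩ B) = P(A|B) × P(B)
= 7/10 × 1/3
= 7/30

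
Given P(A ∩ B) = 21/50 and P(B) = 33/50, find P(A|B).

P(A|B) = P(A ∩ B) / P(B)
= (21/50) / (33/50)
= 7/11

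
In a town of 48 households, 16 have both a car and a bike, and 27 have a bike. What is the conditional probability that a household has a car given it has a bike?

P(A ∩ B) = 16/48 = 1/3
P(B) = 27/48 = 9/16
P(A|B) = P(A ∩ B) / P(B) = (1/3) / (9/16) = 16/27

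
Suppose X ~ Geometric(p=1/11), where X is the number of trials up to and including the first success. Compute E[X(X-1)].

E[X(X-1)] = E[X² - X] = E[X²] - E[X]
E[X] = 11
E[X²] = Var(X) + (E[X])² = 110 + (11)² = 231
E[X(X-1)] = 231 - 11 = 220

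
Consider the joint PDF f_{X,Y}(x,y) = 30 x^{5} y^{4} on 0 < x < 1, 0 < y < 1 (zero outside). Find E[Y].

E[Y] = ∫_0^1 ∫_0^1 y × f(x,y) dx dy
= \frac{5}{6}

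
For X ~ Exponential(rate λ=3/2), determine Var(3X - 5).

For X ~ Exponential(rate λ=3/2):
Var(X) = \frac{4}{9}
Var(3X - 5) = (3)² × Var(X) = 9 × \frac{4}{9} = 4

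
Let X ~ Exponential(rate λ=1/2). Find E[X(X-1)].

E[X(X-1)] = E[X² - X] = E[X²] - E[X]
E[X] = 2
E[X²] = Var(X) + (E[X])² = 4 + (2)² = 8
E[X(X-1)] = 8 - 2 = 6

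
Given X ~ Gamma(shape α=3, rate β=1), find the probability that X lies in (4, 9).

P(4 < X < 9) = ∫_{4}^{9} f(x) dx
where f(x) = \frac{x^{2} e^{- x}}{2}
= \frac{-101 + 26 e^{5}}{2 e^{9}}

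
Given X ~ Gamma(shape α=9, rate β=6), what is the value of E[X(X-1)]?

E[X(X-1)] = E[X² - X] = E[X²] - E[X]
E[X] = \frac{3}{2}
E[X²] = Var(X) + (E[X])² = \frac{1}{4} + (\frac{3}{2})² = \frac{5}{2}
E[X(X-1)] = \frac{5}{2} - \frac{3}{2} = 1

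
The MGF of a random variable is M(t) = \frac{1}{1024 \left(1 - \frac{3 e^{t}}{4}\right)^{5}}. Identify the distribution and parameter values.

The MGF M(t) = \frac{1}{1024 \left(1 - \frac{3 e^{t}}{4}\right)^{5}} is the standard form for the NegativeBinomial distribution.
Comparing with the known MGF formula identifies: NegBin(r=5, p=1/4), X = failures before r-th success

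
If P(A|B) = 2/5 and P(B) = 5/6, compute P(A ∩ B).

By definition, P(A|B) = P(A ∩ B) / P(B)
So P(A ∩ B) = P(A|B) × P(B)
= 2/5 × 5/6
= 1/3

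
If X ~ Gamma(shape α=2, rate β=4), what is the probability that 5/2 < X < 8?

P(5/2 < X < 8) = ∫_{5/2}^{8} f(x) dx
where f(x) = 16 x e^{- 4 x}
= \frac{11 \left(-3 + e^{22}\right)}{e^{32}}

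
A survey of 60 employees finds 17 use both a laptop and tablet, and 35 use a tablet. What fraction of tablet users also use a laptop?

P(A ∩ B) = 17/60
P(B) = 35/60 = 7/12
P(A|B) = P(A ∩ B) / P(B) = (17/60) / (7/12) = 17/35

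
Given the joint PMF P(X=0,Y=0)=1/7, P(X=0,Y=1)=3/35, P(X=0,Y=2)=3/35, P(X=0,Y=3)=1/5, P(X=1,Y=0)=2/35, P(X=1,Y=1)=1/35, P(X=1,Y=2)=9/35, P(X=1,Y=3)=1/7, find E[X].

First find marginal of X:
P(X=0) = 18/35
P(X=1) = 17/35
E[X] = 0 × 18/35 + 1 × 17/35 = 17/35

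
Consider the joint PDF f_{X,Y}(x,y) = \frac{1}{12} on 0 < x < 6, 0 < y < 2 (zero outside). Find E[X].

f_X(x) = ∫_0^2 \frac{1}{12} dy = \frac{1}{6}
E[X] = ∫_0^6 x × (\frac{1}{6}) dx = 3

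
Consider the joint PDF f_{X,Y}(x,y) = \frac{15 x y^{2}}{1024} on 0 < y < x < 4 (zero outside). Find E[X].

f_X(x) = ∫_0^x \frac{15 x y^{2}}{1024} dy = \frac{5 x^{4}}{1024}
E[X] = ∫_0^4 x × (\frac{5 x^{4}}{1024}) dx = \frac{10}{3}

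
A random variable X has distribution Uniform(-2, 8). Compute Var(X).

For X ~ Uniform(-2, 8):
Var(X) = \frac{25}{3}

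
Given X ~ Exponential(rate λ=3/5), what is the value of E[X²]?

Using the identity E[X²] = Var(X) + (E[X])²:
E[X] = \frac{5}{3}
Var(X) = \frac{25}{9}
E[X²] = \frac{25}{9} + (\frac{5}{3})²
= \frac{50}{9}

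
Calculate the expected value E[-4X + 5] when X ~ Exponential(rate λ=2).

For X ~ Exponential(rate λ=2):
E[X] = \frac{1}{2}
E[-4X + 5] = -4 × E[X] + 5 = 3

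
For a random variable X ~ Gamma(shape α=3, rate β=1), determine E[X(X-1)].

E[X(X-1)] = E[X² - X] = E[X²] - E[X]
E[X] = 3
E[X²] = Var(X) + (E[X])² = 3 + (3)² = 12
E[X(X-1)] = 12 - 3 = 9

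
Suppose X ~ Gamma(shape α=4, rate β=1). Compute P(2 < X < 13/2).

P(2 < X < 13/2) = ∫_{2}^{13/2} f(x) dx
where f(x) = \frac{x^{3} e^{- x}}{6}
= - \frac{3571}{48 e^{\frac{13}{2}}} + \frac{19}{3 e^{2}}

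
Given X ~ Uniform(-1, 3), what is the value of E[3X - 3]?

For X ~ Uniform(-1, 3):
E[X] = 1
E[3X - 3] = 3 × E[X] - 3 = 0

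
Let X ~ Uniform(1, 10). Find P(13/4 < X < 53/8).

P(13/4 < X < 53/8) = ∫_{13/4}^{53/8} f(x) dx
where f(x) = \frac{1}{9}
= \frac{3}{8}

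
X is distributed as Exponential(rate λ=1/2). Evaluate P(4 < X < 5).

P(4 < X < 5) = ∫_{4}^{5} f(x) dx
where f(x) = \frac{e^{- \frac{x}{2}}}{2}
= - \frac{1}{e^{\frac{5}{2}}} + e^{-2}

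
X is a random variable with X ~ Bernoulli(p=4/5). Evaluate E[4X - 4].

For X ~ Bernoulli(p=4/5):
E[X] = \frac{4}{5}
E[4X - 4] = 4 × E[X] - 4 = - \frac{4}{5}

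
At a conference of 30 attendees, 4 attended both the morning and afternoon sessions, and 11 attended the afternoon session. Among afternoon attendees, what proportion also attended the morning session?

P(A ∩ B) = 4/30 = 2/15
P(B) = 11/30
P(A|B) = P(A ∩ B) / P(B) = (2/15) / (11/30) = 4/11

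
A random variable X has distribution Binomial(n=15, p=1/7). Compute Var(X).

For X ~ Binomial(n=15, p=1/7):
Var(X) = \frac{90}{49}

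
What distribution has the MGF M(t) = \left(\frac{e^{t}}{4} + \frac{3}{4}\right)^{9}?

The MGF M(t) = \left(\frac{e^{t}}{4} + \frac{3}{4}\right)^{9} is the standard form for the Binomial distribution.
Comparing with the known MGF formula identifies: Binomial(n=9, p=1/4)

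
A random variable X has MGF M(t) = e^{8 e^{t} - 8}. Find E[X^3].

To find E[X^3], compute M^(3)(0):
M^(1)(t) = 8 e^{t} e^{8 e^{t} - 8}
M^(2)(t) = 64 e^{2 t} e^{8 e^{t} - 8} + 8 e^{t} e^{8 e^{t} - 8}
M^(3)(t) = 512 e^{3 t} e^{8 e^{t} - 8} + 192 e^{2 t} e^{8 e^{t} - 8} + 8 e^{t} e^{8 e^{t} - 8}
M^(3)(0) = 712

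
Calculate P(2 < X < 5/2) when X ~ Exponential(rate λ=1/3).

P(2 < X < 5/2) = ∫_{2}^{5/2} f(x) dx
where f(x) = \frac{e^{- \frac{x}{3}}}{3}
= - \frac{1}{e^{\frac{5}{6}}} + e^{- \frac{2}{3}}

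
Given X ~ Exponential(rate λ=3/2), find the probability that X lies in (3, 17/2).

P(3 < X < 17/2) = ∫_{3}^{17/2} f(x) dx
where f(x) = \frac{3 e^{- \frac{3 x}{2}}}{2}
= - \frac{1}{e^{\frac{51}{4}}} + e^{- \frac{9}{2}}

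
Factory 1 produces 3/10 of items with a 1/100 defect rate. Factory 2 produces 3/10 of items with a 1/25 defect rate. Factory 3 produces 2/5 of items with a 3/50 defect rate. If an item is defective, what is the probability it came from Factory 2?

Using Bayes' theorem:
P(F1) = 3/10, P(D|F1) = 1/100
P(F2) = 3/10, P(D|F2) = 1/25
P(F3) = 2/5, P(D|F3) = 3/50
P(D) = P(D|F1)P(F1) + P(D|F2)P(F2) + P(D|F3)P(F3)
     = \frac{39}{1000}
P(F2|D) = P(D|F2)P(F2) / P(D)
= \frac{4}{13}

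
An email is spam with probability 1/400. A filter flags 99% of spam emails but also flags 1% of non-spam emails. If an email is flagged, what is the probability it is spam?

Let D = the rare event, + = positive/flagged.
P(D) = 1/400
P(+|D) = 99/100
P(+|D') = 1/100
P(+) = P(+|D)P(D) + P(+|D')P(D')
     = \frac{99}{100} × \frac{1}{400} + \frac{1}{100} × \frac{399}{400}
     = \frac{249}{20000}
P(D|+) = P(+|D)P(D)/P(+) = \frac{33}{166}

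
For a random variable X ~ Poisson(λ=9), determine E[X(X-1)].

E[X(X-1)] = E[X² - X] = E[X²] - E[X]
E[X] = 9
E[X²] = Var(X) + (E[X])² = 9 + (9)² = 90
E[X(X-1)] = 90 - 9 = 81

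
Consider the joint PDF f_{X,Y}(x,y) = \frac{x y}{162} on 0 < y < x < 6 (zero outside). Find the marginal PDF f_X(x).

f_X(x) = ∫_0^x \frac{x y}{162} dy = \frac{x^{3}}{324}
for 0 < x < 6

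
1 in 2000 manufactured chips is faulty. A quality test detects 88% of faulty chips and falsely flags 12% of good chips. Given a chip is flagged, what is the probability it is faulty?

Let D = the rare event, + = positive/flagged.
P(D) = 1/2000
P(+|D) = 88/100 = 22/25
P(+|D') = 12/100 = 3/25
P(+) = P(+|D)P(D) + P(+|D')P(D')
     = \frac{22}{25} × \frac{1}{2000} + \frac{3}{25} × \frac{1999}{2000}
     = \frac{6019}{50000}
P(D|+) = P(+|D)P(D)/P(+) = \frac{22}{6019}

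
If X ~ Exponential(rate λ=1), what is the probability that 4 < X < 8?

P(4 < X < 8) = ∫_{4}^{8} f(x) dx
where f(x) = e^{- x}
= - \frac{1 - e^{4}}{e^{8}}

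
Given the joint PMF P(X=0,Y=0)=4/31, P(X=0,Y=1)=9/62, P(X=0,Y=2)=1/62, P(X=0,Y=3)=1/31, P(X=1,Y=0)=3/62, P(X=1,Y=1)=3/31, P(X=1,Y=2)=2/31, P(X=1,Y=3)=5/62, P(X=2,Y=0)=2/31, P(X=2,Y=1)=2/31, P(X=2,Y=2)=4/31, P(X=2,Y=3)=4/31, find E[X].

First find marginal of X:
P(X=0) = 10/31
P(X=1) = 9/31
P(X=2) = 12/31
E[X] = 0 × 10/31 + 1 × 9/31 + 2 × 12/31 = 33/31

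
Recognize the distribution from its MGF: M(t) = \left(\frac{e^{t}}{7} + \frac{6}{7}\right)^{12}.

The MGF M(t) = \left(\frac{e^{t}}{7} + \frac{6}{7}\right)^{12} is the standard form for the Binomial distribution.
Comparing with the known MGF formula identifies: Binomial(n=12, p=1/7)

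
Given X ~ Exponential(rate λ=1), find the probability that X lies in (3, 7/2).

P(3 < X < 7/2) = ∫_{3}^{7/2} f(x) dx
where f(x) = e^{- x}
= - \frac{1}{e^{\frac{7}{2}}} + e^{-3}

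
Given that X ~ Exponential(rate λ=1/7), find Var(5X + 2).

For X ~ Exponential(rate λ=1/7):
Var(X) = 49
Var(5X + 2) = (5)² × Var(X) = 25 × 49 = 1225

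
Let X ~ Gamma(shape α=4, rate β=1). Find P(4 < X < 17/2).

P(4 < X < 17/2) = ∫_{4}^{17/2} f(x) dx
where f(x) = \frac{x^{3} e^{- x}}{6}
= - \frac{7103}{48 e^{\frac{17}{2}}} + \frac{71}{3 e^{4}}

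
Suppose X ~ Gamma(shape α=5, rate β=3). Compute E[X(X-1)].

E[X(X-1)] = E[X² - X] = E[X²] - E[X]
E[X] = \frac{5}{3}
E[X²] = Var(X) + (E[X])² = \frac{5}{9} + (\frac{5}{3})² = \frac{10}{3}
E[X(X-1)] = \frac{10}{3} - \frac{5}{3} = \frac{5}{3}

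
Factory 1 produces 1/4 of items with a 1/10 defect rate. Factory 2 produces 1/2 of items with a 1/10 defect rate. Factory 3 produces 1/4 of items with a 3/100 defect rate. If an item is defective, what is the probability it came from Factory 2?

Using Bayes' theorem:
P(F1) = 1/4, P(D|F1) = 1/10
P(F2) = 1/2, P(D|F2) = 1/10
P(F3) = 1/4, P(D|F3) = 3/100
P(D) = P(D|F1)P(F1) + P(D|F2)P(F2) + P(D|F3)P(F3)
     = \frac{33}{400}
P(F2|D) = P(D|F2)P(F2) / P(D)
= \frac{20}{33}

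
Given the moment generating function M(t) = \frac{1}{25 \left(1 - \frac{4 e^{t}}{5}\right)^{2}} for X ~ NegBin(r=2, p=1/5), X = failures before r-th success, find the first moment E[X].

To find E[X], compute M^(1)(0):
M^(1)(t) = \frac{8 e^{t}}{125 \left(1 - \frac{4 e^{t}}{5}\right)^{3}}
M^(1)(0) = 8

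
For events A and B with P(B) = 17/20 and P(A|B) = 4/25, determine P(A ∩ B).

By definition, P(A|B) = P(A ∩ B) / P(B)
So P(A ∩ B) = P(A|B) × P(B)
= 4/25 × 17/20
= 17/125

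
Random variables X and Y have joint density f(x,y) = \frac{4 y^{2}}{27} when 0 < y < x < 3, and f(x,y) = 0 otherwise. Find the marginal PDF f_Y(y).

f_Y(y) = ∫_y^3 \frac{4 y^{2}}{27} dx = \frac{4 y^{2} \left(3 - y\right)}{27}
for 0 < y < 3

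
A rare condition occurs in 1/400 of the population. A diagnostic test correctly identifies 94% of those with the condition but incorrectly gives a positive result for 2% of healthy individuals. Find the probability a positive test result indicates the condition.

Let D = the rare event, + = positive/flagged.
P(D) = 1/400
P(+|D) = 94/100 = 47/50
P(+|D') = 2/100 = 1/50
P(+) = P(+|D)P(D) + P(+|D')P(D')
     = \frac{47}{50} × \frac{1}{400} + \frac{1}{50} × \frac{399}{400}
     = \frac{223}{10000}
P(D|+) = P(+|D)P(D)/P(+) = \frac{47}{446}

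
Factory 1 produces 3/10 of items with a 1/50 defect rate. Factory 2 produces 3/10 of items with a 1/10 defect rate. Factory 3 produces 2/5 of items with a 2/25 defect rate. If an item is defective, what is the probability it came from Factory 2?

Using Bayes' theorem:
P(F1) = 3/10, P(D|F1) = 1/50
P(F2) = 3/10, P(D|F2) = 1/10
P(F3) = 2/5, P(D|F3) = 2/25
P(D) = P(D|F1)P(F1) + P(D|F2)P(F2) + P(D|F3)P(F3)
     = \frac{17}{250}
P(F2|D) = P(D|F2)P(F2) / P(D)
= \frac{15}{34}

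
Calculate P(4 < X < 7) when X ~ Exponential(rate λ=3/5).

P(4 < X < 7) = ∫_{4}^{7} f(x) dx
where f(x) = \frac{3 e^{- \frac{3 x}{5}}}{5}
= - \frac{1 - e^{\frac{9}{5}}}{e^{\frac{21}{5}}}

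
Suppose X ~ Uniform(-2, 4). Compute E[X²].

Using the identity E[X²] = Var(X) + (E[X])²:
E[X] = 1
Var(X) = 3
E[X²] = 3 + (1)²
= 4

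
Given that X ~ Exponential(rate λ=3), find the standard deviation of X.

For X ~ Exponential(rate λ=3):
Var(X) = \frac{1}{9}
SD(X) = √(Var(X)) = √(\frac{1}{9}) = \frac{1}{3}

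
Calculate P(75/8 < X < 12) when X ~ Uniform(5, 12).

P(75/8 < X < 12) = ∫_{75/8}^{12} f(x) dx
where f(x) = \frac{1}{7}
= \frac{3}{8}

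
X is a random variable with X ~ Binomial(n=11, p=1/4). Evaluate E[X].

For X ~ Binomial(n=11, p=1/4), the expected value is:
E[X] = \frac{11}{4}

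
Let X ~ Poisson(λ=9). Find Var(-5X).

For X ~ Poisson(λ=9):
Var(X) = 9
Var(-5X) = (-5)² × Var(X) = 25 × 9 = 225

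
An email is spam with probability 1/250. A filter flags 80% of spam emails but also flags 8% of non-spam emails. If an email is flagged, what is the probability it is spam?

Let D = the rare event, + = positive/flagged.
P(D) = 1/250
P(+|D) = 80/100 = 4/5
P(+|D') = 8/100 = 2/25
P(+) = P(+|D)P(D) + P(+|D')P(D')
     = \frac{4}{5} × \frac{1}{250} + \frac{2}{25} × \frac{249}{250}
     = \frac{259}{3125}
P(D|+) = P(+|D)P(D)/P(+) = \frac{10}{259}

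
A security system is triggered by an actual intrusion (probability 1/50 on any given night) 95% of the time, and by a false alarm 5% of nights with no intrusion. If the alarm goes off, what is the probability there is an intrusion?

Let D = the rare event, + = positive/flagged.
P(D) = 1/50
P(+|D) = 95/100 = 19/20
P(+|D') = 5/100 = 1/20
P(+) = P(+|D)P(D) + P(+|D')P(D')
     = \frac{19}{20} × \frac{1}{50} + \frac{1}{20} × \frac{49}{50}
     = \frac{17}{250}
P(D|+) = P(+|D)P(D)/P(+) = \frac{19}{68}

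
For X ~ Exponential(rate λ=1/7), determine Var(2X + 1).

For X ~ Exponential(rate λ=1/7):
Var(X) = 49
Var(2X + 1) = (2)² × Var(X) = 4 × 49 = 196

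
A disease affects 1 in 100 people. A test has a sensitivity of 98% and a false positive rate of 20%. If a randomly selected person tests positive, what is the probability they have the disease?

Let D = the rare event, + = positive/flagged.
P(D) = 1/100
P(+|D) = 98/100 = 49/50
P(+|D') = 20/100 = 1/5
P(+) = P(+|D)P(D) + P(+|D')P(D')
     = \frac{49}{50} × \frac{1}{100} + \frac{1}{5} × \frac{99}{100}
     = \frac{1039}{5000}
P(D|+) = P(+|D)P(D)/P(+) = \frac{49}{1039}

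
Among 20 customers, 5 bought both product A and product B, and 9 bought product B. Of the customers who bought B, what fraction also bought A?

P(A ∩ B) = 5/20 = 1/4
P(B) = 9/20
P(A|B) = P(A ∩ B) / P(B) = (1/4) / (9/20) = 5/9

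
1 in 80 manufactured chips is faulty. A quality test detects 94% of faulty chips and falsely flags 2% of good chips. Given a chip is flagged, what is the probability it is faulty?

Let D = the rare event, + = positive/flagged.
P(D) = 1/80
P(+|D) = 94/100 = 47/50
P(+|D') = 2/100 = 1/50
P(+) = P(+|D)P(D) + P(+|D')P(D')
     = \frac{47}{50} × \frac{1}{80} + \frac{1}{50} × \frac{79}{80}
     = \frac{63}{2000}
P(D|+) = P(+|D)P(D)/P(+) = \frac{47}{126}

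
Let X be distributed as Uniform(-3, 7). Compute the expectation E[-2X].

For X ~ Uniform(-3, 7):
E[X] = 2
E[-2X] = -2 × E[X] + 0 = -4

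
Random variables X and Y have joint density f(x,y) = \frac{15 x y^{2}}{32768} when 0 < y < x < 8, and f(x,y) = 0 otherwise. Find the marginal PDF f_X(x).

f_X(x) = ∫_0^x \frac{15 x y^{2}}{32768} dy = \frac{5 x^{4}}{32768}
for 0 < x < 8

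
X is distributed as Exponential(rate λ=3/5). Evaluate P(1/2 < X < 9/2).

P(1/2 < X < 9/2) = ∫_{1/2}^{9/2} f(x) dx
where f(x) = \frac{3 e^{- \frac{3 x}{5}}}{5}
= - \frac{1 - e^{\frac{12}{5}}}{e^{\frac{27}{10}}}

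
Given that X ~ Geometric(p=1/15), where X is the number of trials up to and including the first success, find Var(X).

For X ~ Geometric(p=1/15), where X is the number of trials up to and including the first success:
Var(X) = 210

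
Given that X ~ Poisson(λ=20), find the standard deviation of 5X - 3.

For X ~ Poisson(λ=20):
Var(X) = 20
SD(X) = √(Var(X)) = √(20) = 2 \sqrt{5}
SD(5X - 3) = |5| × SD(X) = 5 × 2 \sqrt{5} = 10 \sqrt{5}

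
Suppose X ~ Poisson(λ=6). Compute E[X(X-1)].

E[X(X-1)] = E[X² - X] = E[X²] - E[X]
E[X] = 6
E[X²] = Var(X) + (E[X])² = 6 + (6)² = 42
E[X(X-1)] = 42 - 6 = 36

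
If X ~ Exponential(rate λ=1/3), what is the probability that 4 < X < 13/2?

P(4 < X < 13/2) = ∫_{4}^{13/2} f(x) dx
where f(x) = \frac{e^{- \frac{x}{3}}}{3}
= - \frac{1}{e^{\frac{13}{6}}} + e^{- \frac{4}{3}}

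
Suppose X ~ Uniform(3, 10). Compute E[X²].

Using the identity E[X²] = Var(X) + (E[X])²:
E[X] = \frac{13}{2}
Var(X) = \frac{49}{12}
E[X²] = \frac{49}{12} + (\frac{13}{2})²
= \frac{139}{3}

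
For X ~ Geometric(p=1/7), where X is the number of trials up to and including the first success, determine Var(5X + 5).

For X ~ Geometric(p=1/7), where X is the number of trials up to and including the first success:
Var(X) = 42
Var(5X + 5) = (5)² × Var(X) = 25 × 42 = 1050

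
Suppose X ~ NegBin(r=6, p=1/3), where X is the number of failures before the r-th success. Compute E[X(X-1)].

E[X(X-1)] = E[X² - X] = E[X²] - E[X]
E[X] = 12
E[X²] = Var(X) + (E[X])² = 36 + (12)² = 180
E[X(X-1)] = 180 - 12 = 168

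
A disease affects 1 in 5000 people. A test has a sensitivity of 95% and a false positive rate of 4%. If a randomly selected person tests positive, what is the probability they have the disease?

Let D = the rare event, + = positive/flagged.
P(D) = 1/5000
P(+|D) = 95/100 = 19/20
P(+|D') = 4/100 = 1/25
P(+) = P(+|D)P(D) + P(+|D')P(D')
     = \frac{19}{20} × \frac{1}{5000} + \frac{1}{25} × \frac{4999}{5000}
     = \frac{20091}{500000}
P(D|+) = P(+|D)P(D)/P(+) = \frac{95}{20091}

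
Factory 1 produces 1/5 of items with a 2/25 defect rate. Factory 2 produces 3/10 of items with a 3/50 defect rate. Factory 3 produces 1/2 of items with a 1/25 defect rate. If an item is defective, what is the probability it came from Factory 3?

Using Bayes' theorem:
P(F1) = 1/5, P(D|F1) = 2/25
P(F2) = 3/10, P(D|F2) = 3/50
P(F3) = 1/2, P(D|F3) = 1/25
P(D) = P(D|F1)P(F1) + P(D|F2)P(F2) + P(D|F3)P(F3)
     = \frac{27}{500}
P(F3|D) = P(D|F3)P(F3) / P(D)
= \frac{10}{27}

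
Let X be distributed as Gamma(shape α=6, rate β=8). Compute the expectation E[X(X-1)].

E[X(X-1)] = E[X² - X] = E[X²] - E[X]
E[X] = \frac{3}{4}
E[X²] = Var(X) + (E[X])² = \frac{3}{32} + (\frac{3}{4})² = \frac{21}{32}
E[X(X-1)] = \frac{21}{32} - \frac{3}{4} = - \frac{3}{32}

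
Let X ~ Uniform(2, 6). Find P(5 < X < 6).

P(5 < X < 6) = ∫_{5}^{6} f(x) dx
where f(x) = \frac{1}{4}
= \frac{1}{4}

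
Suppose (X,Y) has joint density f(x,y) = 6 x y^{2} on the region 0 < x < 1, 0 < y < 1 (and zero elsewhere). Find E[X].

f_X(x) = ∫_0^1 6 x y^{2} dy = 2 x
E[X] = ∫_0^1 x × (2 x) dx = \frac{2}{3}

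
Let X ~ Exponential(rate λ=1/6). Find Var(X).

For X ~ Exponential(rate λ=1/6):
Var(X) = 36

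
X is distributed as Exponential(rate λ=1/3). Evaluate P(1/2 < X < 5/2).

P(1/2 < X < 5/2) = ∫_{1/2}^{5/2} f(x) dx
where f(x) = \frac{e^{- \frac{x}{3}}}{3}
= - \frac{1 - e^{\frac{2}{3}}}{e^{\frac{5}{6}}}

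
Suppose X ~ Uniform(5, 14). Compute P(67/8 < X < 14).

P(67/8 < X < 14) = ∫_{67/8}^{14} f(x) dx
where f(x) = \frac{1}{9}
= \frac{5}{8}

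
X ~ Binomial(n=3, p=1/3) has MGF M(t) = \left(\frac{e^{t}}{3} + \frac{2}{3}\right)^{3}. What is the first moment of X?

To find E[X], compute M^(1)(0):
M^(1)(t) = \left(\frac{e^{t}}{3} + \frac{2}{3}\right)^{2} e^{t}
M^(1)(0) = 1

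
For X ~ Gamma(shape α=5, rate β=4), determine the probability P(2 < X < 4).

P(2 < X < 4) = ∫_{2}^{4} f(x) dx
where f(x) = \frac{128 x^{4} e^{- 4 x}}{3}
= \frac{-10675 + 891 e^{8}}{3 e^{16}}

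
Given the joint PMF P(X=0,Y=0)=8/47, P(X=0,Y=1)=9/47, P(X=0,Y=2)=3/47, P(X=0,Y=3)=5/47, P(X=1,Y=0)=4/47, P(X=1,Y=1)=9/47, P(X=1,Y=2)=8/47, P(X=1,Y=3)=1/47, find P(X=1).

P(X=1) = P(X=1,Y=0) + P(X=1,Y=1) + P(X=1,Y=2) + P(X=1,Y=3)
= 4/47 + 9/47 + 8/47 + 1/47
= 22/47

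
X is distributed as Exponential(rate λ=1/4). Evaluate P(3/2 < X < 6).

P(3/2 < X < 6) = ∫_{3/2}^{6} f(x) dx
where f(x) = \frac{e^{- \frac{x}{4}}}{4}
= - \frac{1}{e^{\frac{3}{2}}} + e^{- \frac{3}{8}}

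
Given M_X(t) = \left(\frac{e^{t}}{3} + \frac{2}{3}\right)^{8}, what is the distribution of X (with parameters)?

The MGF M(t) = \left(\frac{e^{t}}{3} + \frac{2}{3}\right)^{8} is the standard form for the Binomial distribution.
Comparing with the known MGF formula identifies: Binomial(n=8, p=1/3)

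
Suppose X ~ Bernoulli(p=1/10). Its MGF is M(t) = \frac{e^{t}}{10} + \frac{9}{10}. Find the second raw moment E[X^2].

To find E[X^2], compute M^(2)(0):
M^(1)(t) = \frac{e^{t}}{10}
M^(2)(t) = \frac{e^{t}}{10}
M^(2)(0) = \frac{1}{10}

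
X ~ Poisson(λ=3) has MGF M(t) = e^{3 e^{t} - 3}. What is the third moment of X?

To find E[X^3], compute M^(3)(0):
M^(1)(t) = 3 e^{t} e^{3 e^{t} - 3}
M^(2)(t) = 9 e^{2 t} e^{3 e^{t} - 3} + 3 e^{t} e^{3 e^{t} - 3}
M^(3)(t) = 27 e^{3 t} e^{3 e^{t} - 3} + 27 e^{2 t} e^{3 e^{t} - 3} + 3 e^{t} e^{3 e^{t} - 3}
M^(3)(0) = 57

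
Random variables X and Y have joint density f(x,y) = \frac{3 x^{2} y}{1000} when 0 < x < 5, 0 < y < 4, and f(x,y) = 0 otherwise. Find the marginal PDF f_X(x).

f_X(x) = ∫_0^4 f(x,y) dy
= ∫_0^4 \frac{3 x^{2} y}{1000} dy
= \frac{3 x^{2}}{125} for 0 < x < 5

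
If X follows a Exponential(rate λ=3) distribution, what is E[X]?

For X ~ Exponential(rate λ=3), the expected value is:
E[X] = \frac{1}{3}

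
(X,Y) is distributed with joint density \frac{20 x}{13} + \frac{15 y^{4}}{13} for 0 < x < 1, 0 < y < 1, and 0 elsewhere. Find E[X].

E[X] = ∫_0^1 ∫_0^1 x × f(x,y) dy dx
= ∫_0^1 ∫_0^1 x × (\frac{20 x}{13} + \frac{15 y^{4}}{13}) dy dx
= \frac{49}{78}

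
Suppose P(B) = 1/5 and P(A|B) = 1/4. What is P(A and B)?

By definition, P(A|B) = P(A ∩ B) / P(B)
So P(A ∩ B) = P(A|B) × P(B)
= 1/4 × 1/5
= 1/20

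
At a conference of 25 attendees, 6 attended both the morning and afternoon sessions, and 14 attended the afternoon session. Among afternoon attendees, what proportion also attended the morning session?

P(A ∩ B) = 6/25
P(B) = 14/25
P(A|B) = P(A ∩ B) / P(B) = (6/25) / (14/25) = 3/7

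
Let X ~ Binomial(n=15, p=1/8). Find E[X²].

Using the identity E[X²] = Var(X) + (E[X])²:
E[X] = \frac{15}{8}
Var(X) = \frac{105}{64}
E[X²] = \frac{105}{64} + (\frac{15}{8})²
= \frac{165}{32}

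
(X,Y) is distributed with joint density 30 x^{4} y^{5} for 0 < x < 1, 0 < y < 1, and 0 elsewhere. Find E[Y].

E[Y] = ∫_0^1 ∫_0^1 y × f(x,y) dx dy
= \frac{6}{7}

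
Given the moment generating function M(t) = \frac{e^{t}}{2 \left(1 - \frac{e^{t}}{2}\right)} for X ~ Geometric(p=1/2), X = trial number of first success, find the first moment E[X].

To find E[X], compute M^(1)(0):
M^(1)(t) = \frac{e^{t}}{2 \left(1 - \frac{e^{t}}{2}\right)} + \frac{e^{2 t}}{4 \left(1 - \frac{e^{t}}{2}\right)^{2}}
M^(1)(0) = 2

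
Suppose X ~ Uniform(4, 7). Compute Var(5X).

For X ~ Uniform(4, 7):
Var(X) = \frac{3}{4}
Var(5X) = (5)² × Var(X) = 25 × \frac{3}{4} = \frac{75}{4}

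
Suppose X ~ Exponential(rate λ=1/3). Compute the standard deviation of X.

For X ~ Exponential(rate λ=1/3):
Var(X) = 9
SD(X) = √(Var(X)) = √(9) = 3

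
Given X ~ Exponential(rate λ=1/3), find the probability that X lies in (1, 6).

P(1 < X < 6) = ∫_{1}^{6} f(x) dx
where f(x) = \frac{e^{- \frac{x}{3}}}{3}
= - \frac{1}{e^{2}} + e^{- \frac{1}{3}}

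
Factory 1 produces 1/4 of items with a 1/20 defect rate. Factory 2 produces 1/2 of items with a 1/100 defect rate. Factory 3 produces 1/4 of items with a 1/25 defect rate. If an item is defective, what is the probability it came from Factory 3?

Using Bayes' theorem:
P(F1) = 1/4, P(D|F1) = 1/20
P(F2) = 1/2, P(D|F2) = 1/100
P(F3) = 1/4, P(D|F3) = 1/25
P(D) = P(D|F1)P(F1) + P(D|F2)P(F2) + P(D|F3)P(F3)
     = \frac{11}{400}
P(F3|D) = P(D|F3)P(F3) / P(D)
= \frac{4}{11}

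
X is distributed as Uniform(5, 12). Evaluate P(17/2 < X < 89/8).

P(17/2 < X < 89/8) = ∫_{17/2}^{89/8} f(x) dx
where f(x) = \frac{1}{7}
= \frac{3}{8}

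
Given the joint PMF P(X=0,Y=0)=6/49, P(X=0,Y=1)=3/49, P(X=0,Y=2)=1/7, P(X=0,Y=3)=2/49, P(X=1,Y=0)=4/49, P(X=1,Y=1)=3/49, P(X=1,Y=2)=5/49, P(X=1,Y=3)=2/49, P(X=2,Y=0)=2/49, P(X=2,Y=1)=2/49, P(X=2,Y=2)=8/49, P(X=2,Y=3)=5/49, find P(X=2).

P(X=2) = P(X=2,Y=0) + P(X=2,Y=1) + P(X=2,Y=2) + P(X=2,Y=3)
= 2/49 + 2/49 + 8/49 + 5/49
= 17/49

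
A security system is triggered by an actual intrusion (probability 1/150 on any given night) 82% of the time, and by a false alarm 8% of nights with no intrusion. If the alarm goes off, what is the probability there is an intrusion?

Let D = the rare event, + = positive/flagged.
P(D) = 1/150
P(+|D) = 82/100 = 41/50
P(+|D') = 8/100 = 2/25
P(+) = P(+|D)P(D) + P(+|D')P(D')
     = \frac{41}{50} × \frac{1}{150} + \frac{2}{25} × \frac{149}{150}
     = \frac{637}{7500}
P(D|+) = P(+|D)P(D)/P(+) = \frac{41}{637}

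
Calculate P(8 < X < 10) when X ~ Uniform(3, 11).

P(8 < X < 10) = ∫_{8}^{10} f(x) dx
where f(x) = \frac{1}{8}
= \frac{1}{4}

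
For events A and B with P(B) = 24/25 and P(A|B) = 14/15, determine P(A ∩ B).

By definition, P(A|B) = P(A ∩ B) / P(B)
So P(A ∩ B) = P(A|B) × P(B)
= 14/15 × 24/25
= 112/125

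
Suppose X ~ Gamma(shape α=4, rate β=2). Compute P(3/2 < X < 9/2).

P(3/2 < X < 9/2) = ∫_{3/2}^{9/2} f(x) dx
where f(x) = \frac{8 x^{3} e^{- 2 x}}{3}
= \frac{-172 + 13 e^{6}}{e^{9}}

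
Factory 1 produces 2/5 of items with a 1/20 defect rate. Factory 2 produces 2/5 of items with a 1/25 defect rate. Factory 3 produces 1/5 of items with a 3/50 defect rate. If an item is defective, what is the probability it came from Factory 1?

Using Bayes' theorem:
P(F1) = 2/5, P(D|F1) = 1/20
P(F2) = 2/5, P(D|F2) = 1/25
P(F3) = 1/5, P(D|F3) = 3/50
P(D) = P(D|F1)P(F1) + P(D|F2)P(F2) + P(D|F3)P(F3)
     = \frac{6}{125}
P(F1|D) = P(D|F1)P(F1) / P(D)
= \frac{5}{12}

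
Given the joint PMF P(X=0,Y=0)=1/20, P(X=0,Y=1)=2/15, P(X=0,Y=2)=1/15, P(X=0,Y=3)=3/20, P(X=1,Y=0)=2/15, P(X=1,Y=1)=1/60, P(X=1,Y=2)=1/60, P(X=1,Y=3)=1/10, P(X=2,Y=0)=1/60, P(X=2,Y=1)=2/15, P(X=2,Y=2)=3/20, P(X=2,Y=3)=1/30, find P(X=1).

P(X=1) = P(X=1,Y=0) + P(X=1,Y=1) + P(X=1,Y=2) + P(X=1,Y=3)
= 2/15 + 1/60 + 1/60 + 1/10
= 4/15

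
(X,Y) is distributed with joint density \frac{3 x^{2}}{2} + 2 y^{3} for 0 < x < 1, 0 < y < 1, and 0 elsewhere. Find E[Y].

E[Y] = ∫_0^1 ∫_0^1 y × f(x,y) dx dy
= \frac{13}{20}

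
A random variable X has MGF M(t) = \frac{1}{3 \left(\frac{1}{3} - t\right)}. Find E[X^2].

To find E[X^2], compute M^(2)(0):
M^(1)(t) = \frac{1}{3 \left(\frac{1}{3} - t\right)^{2}}
M^(2)(t) = \frac{2}{3 \left(\frac{1}{3} - t\right)^{3}}
M^(2)(0) = 18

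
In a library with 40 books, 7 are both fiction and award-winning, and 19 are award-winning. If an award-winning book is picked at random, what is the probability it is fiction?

P(A ∩ B) = 7/40
P(B) = 19/40
P(A|B) = P(A ∩ B) / P(B) = (7/40) / (19/40) = 7/19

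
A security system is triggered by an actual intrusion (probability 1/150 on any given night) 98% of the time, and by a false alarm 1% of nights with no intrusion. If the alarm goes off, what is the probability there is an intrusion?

Let D = the rare event, + = positive/flagged.
P(D) = 1/150
P(+|D) = 98/100 = 49/50
P(+|D') = 1/100
P(+) = P(+|D)P(D) + P(+|D')P(D')
     = \frac{49}{50} × \frac{1}{150} + \frac{1}{100} × \frac{149}{150}
     = \frac{247}{15000}
P(D|+) = P(+|D)P(D)/P(+) = \frac{98}{247}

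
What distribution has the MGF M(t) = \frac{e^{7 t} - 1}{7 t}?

The MGF M(t) = \frac{e^{7 t} - 1}{7 t} is the standard form for the Uniform distribution.
Comparing with the known MGF formula identifies: Uniform(0, 7)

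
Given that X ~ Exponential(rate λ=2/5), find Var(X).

For X ~ Exponential(rate λ=2/5):
Var(X) = \frac{25}{4}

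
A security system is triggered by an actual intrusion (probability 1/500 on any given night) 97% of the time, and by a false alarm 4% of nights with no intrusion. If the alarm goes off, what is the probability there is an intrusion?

Let D = the rare event, + = positive/flagged.
P(D) = 1/500
P(+|D) = 97/100
P(+|D') = 4/100 = 1/25
P(+) = P(+|D)P(D) + P(+|D')P(D')
     = \frac{97}{100} × \frac{1}{500} + \frac{1}{25} × \frac{499}{500}
     = \frac{2093}{50000}
P(D|+) = P(+|D)P(D)/P(+) = \frac{97}{2093}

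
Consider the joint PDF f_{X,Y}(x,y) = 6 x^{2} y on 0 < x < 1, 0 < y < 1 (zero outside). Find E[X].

f_X(x) = ∫_0^1 6 x^{2} y dy = 3 x^{2}
E[X] = ∫_0^1 x × (3 x^{2}) dx = \frac{3}{4}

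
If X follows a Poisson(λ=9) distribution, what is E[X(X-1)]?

E[X(X-1)] = E[X² - X] = E[X²] - E[X]
E[X] = 9
E[X²] = Var(X) + (E[X])² = 9 + (9)² = 90
E[X(X-1)] = 90 - 9 = 81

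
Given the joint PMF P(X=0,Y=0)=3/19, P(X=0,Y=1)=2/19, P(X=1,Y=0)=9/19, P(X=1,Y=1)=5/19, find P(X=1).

P(X=1) = P(X=1,Y=0) + P(X=1,Y=1)
= 9/19 + 5/19
= 14/19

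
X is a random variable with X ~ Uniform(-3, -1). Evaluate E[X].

For X ~ Uniform(-3, -1), the expected value is:
E[X] = -2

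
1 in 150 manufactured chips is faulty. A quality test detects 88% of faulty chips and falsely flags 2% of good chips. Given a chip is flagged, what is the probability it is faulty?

Let D = the rare event, + = positive/flagged.
P(D) = 1/150
P(+|D) = 88/100 = 22/25
P(+|D') = 2/100 = 1/50
P(+) = P(+|D)P(D) + P(+|D')P(D')
     = \frac{22}{25} × \frac{1}{150} + \frac{1}{50} × \frac{149}{150}
     = \frac{193}{7500}
P(D|+) = P(+|D)P(D)/P(+) = \frac{44}{193}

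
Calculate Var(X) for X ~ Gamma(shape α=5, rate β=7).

For X ~ Gamma(shape α=5, rate β=7):
Var(X) = \frac{5}{49}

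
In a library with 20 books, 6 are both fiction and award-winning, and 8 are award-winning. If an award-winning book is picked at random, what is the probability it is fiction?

P(A ∩ B) = 6/20 = 3/10
P(B) = 8/20 = 2/5
P(A|B) = P(A ∩ B) / P(B) = (3/10) / (2/5) = 3/4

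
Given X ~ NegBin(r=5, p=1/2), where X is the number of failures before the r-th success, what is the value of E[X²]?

Using the identity E[X²] = Var(X) + (E[X])²:
E[X] = 5
Var(X) = 10
E[X²] = 10 + (5)²
= 35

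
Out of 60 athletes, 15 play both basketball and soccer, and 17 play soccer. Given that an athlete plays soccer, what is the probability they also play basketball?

P(A ∩ B) = 15/60 = 1/4
P(B) = 17/60
P(A|B) = P(A ∩ B) / P(B) = (1/4) / (17/60) = 15/17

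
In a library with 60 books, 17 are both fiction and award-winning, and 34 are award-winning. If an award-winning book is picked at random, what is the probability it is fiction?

P(A ∩ B) = 17/60
P(B) = 34/60 = 17/30
P(A|B) = P(A ∩ B) / P(B) = (17/60) / (17/30) = 1/2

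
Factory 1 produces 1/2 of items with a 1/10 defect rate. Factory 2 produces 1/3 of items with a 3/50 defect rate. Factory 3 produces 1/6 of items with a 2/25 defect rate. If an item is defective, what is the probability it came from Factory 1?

Using Bayes' theorem:
P(F1) = 1/2, P(D|F1) = 1/10
P(F2) = 1/3, P(D|F2) = 3/50
P(F3) = 1/6, P(D|F3) = 2/25
P(D) = P(D|F1)P(F1) + P(D|F2)P(F2) + P(D|F3)P(F3)
     = \frac{1}{12}
P(F1|D) = P(D|F1)P(F1) / P(D)
= \frac{3}{5}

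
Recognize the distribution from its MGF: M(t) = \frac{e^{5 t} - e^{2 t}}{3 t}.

The MGF M(t) = \frac{e^{5 t} - e^{2 t}}{3 t} is the standard form for the Uniform distribution.
Comparing with the known MGF formula identifies: Uniform(2, 5)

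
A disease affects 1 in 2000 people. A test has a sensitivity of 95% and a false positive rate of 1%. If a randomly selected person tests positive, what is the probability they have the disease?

Let D = the rare event, + = positive/flagged.
P(D) = 1/2000
P(+|D) = 95/100 = 19/20
P(+|D') = 1/100
P(+) = P(+|D)P(D) + P(+|D')P(D')
     = \frac{19}{20} × \frac{1}{2000} + \frac{1}{100} × \frac{1999}{2000}
     = \frac{1047}{100000}
P(D|+) = P(+|D)P(D)/P(+) = \frac{95}{2094}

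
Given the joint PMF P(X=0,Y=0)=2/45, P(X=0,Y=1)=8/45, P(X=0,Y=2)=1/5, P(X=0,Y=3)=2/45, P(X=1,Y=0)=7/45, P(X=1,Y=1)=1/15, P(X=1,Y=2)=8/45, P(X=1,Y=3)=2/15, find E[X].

First find marginal of X:
P(X=0) = 7/15
P(X=1) = 8/15
E[X] = 0 × 7/15 + 1 × 8/15 = 8/15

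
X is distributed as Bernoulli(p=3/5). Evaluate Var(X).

For X ~ Bernoulli(p=3/5):
Var(X) = \frac{6}{25}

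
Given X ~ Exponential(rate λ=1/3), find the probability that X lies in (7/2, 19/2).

P(7/2 < X < 19/2) = ∫_{7/2}^{19/2} f(x) dx
where f(x) = \frac{e^{- \frac{x}{3}}}{3}
= - \frac{1 - e^{2}}{e^{\frac{19}{6}}}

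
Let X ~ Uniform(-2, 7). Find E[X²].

Using the identity E[X²] = Var(X) + (E[X])²:
E[X] = \frac{5}{2}
Var(X) = \frac{27}{4}
E[X²] = \frac{27}{4} + (\frac{5}{2})²
= 13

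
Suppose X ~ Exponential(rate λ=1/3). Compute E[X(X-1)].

E[X(X-1)] = E[X² - X] = E[X²] - E[X]
E[X] = 3
E[X²] = Var(X) + (E[X])² = 9 + (3)² = 18
E[X(X-1)] = 18 - 3 = 15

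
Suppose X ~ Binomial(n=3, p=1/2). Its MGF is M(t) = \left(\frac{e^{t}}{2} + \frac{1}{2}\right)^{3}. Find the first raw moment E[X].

To find E[X], compute M^(1)(0):
M^(1)(t) = \frac{3 \left(\frac{e^{t}}{2} + \frac{1}{2}\right)^{2} e^{t}}{2}
M^(1)(0) = \frac{3}{2}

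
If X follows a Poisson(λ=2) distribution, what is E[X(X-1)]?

E[X(X-1)] = E[X² - X] = E[X²] - E[X]
E[X] = 2
E[X²] = Var(X) + (E[X])² = 2 + (2)² = 6
E[X(X-1)] = 6 - 2 = 4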